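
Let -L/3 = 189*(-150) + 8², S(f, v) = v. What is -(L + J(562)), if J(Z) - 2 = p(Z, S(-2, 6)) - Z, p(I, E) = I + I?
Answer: -85422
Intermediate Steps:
L = 84858 (L = -3*(189*(-150) + 8²) = -3*(-28350 + 64) = -3*(-28286) = 84858)
p(I, E) = 2*I
J(Z) = 2 + Z (J(Z) = 2 + (2*Z - Z) = 2 + Z)
-(L + J(562)) = -(84858 + (2 + 562)) = -(84858 + 564) = -1*85422 = -85422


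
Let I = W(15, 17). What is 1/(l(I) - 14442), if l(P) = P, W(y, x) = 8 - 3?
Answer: -1/14437 ≈ -6.9266e-5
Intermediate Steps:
W(y, x) = 5
I = 5
1/(l(I) - 14442) = 1/(5 - 14442) = 1/(-14437) = -1/14437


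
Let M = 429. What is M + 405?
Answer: 834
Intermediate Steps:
M + 405 = 429 + 405 = 834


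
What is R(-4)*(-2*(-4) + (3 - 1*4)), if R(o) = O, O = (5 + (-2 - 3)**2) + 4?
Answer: 238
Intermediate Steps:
O = 34 (O = (5 + (-5)**2) + 4 = (5 + 25) + 4 = 30 + 4 = 34)
R(o) = 34
R(-4)*(-2*(-4) + (3 - 1*4)) = 34*(-2*(-4) + (3 - 1*4)) = 34*(8 + (3 - 4)) = 34*(8 - 1) = 34*7 = 238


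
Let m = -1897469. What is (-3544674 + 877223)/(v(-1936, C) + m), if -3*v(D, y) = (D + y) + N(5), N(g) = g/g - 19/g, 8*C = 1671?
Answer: 320094120/227627083 ≈ 1.4062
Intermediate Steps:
C = 1671/8 (C = (1/8)*1671 = 1671/8 ≈ 208.88)
N(g) = 1 - 19/g
v(D, y) = 14/15 - D/3 - y/3 (v(D, y) = -((D + y) + (-19 + 5)/5)/3 = -((D + y) + (1/5)*(-14))/3 = -((D + y) - 14/5)/3 = -(-14/5 + D + y)/3 = 14/15 - D/3 - y/3)
(-3544674 + 877223)/(v(-1936, C) + m) = (-3544674 + 877223)/((14/15 - 1/3*(-1936) - 1/3*1671/8) - 1897469) = -2667451/((14/15 + 1936/3 - 557/8) - 1897469) = -2667451/(69197/120 - 1897469) = -2667451/(-227627083/120) = -2667451*(-120/227627083) = 320094120/227627083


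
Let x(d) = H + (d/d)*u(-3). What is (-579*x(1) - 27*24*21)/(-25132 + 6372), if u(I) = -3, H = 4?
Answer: 14187/18760 ≈ 0.75624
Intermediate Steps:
x(d) = 1 (x(d) = 4 + (d/d)*(-3) = 4 + 1*(-3) = 4 - 3 = 1)
(-579*x(1) - 27*24*21)/(-25132 + 6372) = (-579*1 - 27*24*21)/(-25132 + 6372) = (-579 - 648*21)/(-18760) = (-579 - 13608)*(-1/18760) = -14187*(-1/18760) = 14187/18760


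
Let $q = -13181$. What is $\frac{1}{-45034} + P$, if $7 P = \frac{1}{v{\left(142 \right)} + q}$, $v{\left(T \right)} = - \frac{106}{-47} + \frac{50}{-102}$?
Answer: $- \frac{82270220}{2489641439747} \approx -3.3045 \cdot 10^{-5}$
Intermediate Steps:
$v{\left(T \right)} = \frac{4231}{2397}$ ($v{\left(T \right)} = \left(-106\right) \left(- \frac{1}{47}\right) + 50 \left(- \frac{1}{102}\right) = \frac{106}{47} - \frac{25}{51} = \frac{4231}{2397}$)
$P = - \frac{2397}{221134382}$ ($P = \frac{1}{7 \left(\frac{4231}{2397} - 13181\right)} = \frac{1}{7 \left(- \frac{31590626}{2397}\right)} = \frac{1}{7} \left(- \frac{2397}{31590626}\right) = - \frac{2397}{221134382} \approx -1.084 \cdot 10^{-5}$)
$\frac{1}{-45034} + P = \frac{1}{-45034} - \frac{2397}{221134382} = - \frac{1}{45034} - \frac{2397}{221134382} = - \frac{82270220}{2489641439747}$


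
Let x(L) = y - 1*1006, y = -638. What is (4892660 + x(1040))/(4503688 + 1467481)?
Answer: 4891016/5971169 ≈ 0.81911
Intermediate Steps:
x(L) = -1644 (x(L) = -638 - 1*1006 = -638 - 1006 = -1644)
(4892660 + x(1040))/(4503688 + 1467481) = (4892660 - 1644)/(4503688 + 1467481) = 4891016/5971169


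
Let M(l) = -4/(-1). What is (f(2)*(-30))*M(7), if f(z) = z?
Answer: -240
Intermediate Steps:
M(l) = 4 (M(l) = -4*(-1) = 4)
(f(2)*(-30))*M(7) = (2*(-30))*4 = -60*4 = -240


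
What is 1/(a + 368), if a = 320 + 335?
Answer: 1/1023 ≈ 0.00097752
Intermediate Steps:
a = 655
1/(a + 368) = 1/(655 + 368) = 1/1023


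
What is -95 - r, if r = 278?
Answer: -373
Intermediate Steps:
-95 - r = -95 - 1*278 = -95 - 278 = -373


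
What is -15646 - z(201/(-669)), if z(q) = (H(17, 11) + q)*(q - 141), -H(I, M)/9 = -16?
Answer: 231678016/49729 ≈ 4658.8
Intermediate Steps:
H(I, M) = 144 (H(I, M) = -9*(-16) = 144)
z(q) = (-141 + q)*(144 + q) (z(q) = (144 + q)*(q - 141) = (144 + q)*(-141 + q) = (-141 + q)*(144 + q))
-15646 - z(201/(-669)) = -15646 - (-20304 + (201/(-669))**2 + 3*(201/(-669))) = -15646 - (-20304 + (201*(-1/669))**2 + 3*(201*(-1/669))) = -15646 - (-20304 + (-67/223)**2 + 3*(-67/223)) = -15646 - (-20304 + 4489/49729 - 201/223) = -15646 - 1*(-1009737950/49729) = -15646 + 1009737950/49729 = 231678016/49729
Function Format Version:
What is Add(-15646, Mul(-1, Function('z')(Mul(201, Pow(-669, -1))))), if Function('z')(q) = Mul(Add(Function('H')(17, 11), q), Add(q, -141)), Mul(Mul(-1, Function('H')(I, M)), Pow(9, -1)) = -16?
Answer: Rational(231678016, 49729) ≈ 4658.8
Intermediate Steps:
Function('H')(I, M) = 144 (Function('H')(I, M) = Mul(-9, -16) = 144)
Function('z')(q) = Mul(Add(-141, q), Add(144, q)) (Function('z')(q) = Mul(Add(144, q), Add(q, -141)) = Mul(Add(144, q), Add(-141, q)) = Mul(Add(-141, q), Add(144, q)))
Add(-15646, Mul(-1, Function('z')(Mul(201, Pow(-669, -1))))) = Add(-15646, Mul(-1, Add(-20304, Pow(Mul(201, Pow(-669, -1)), 2), Mul(3, Mul(201, Pow(-669, -1)))))) = Add(-15646, Mul(-1, Add(-20304, Pow(Mul(201, Rational(-1, 669)), 2), Mul(3, Mul(201, Rational(-1, 669)))))) = Add(-15646, Mul(-1, Add(-20304, Pow(Rational(-67, 223), 2), Mul(3, Rational(-67, 223))))) = Add(-15646, Mul(-1, Add(-20304, Rational(4489, 49729), Rational(-201, 223)))) = Add(-15646, Mul(-1, Rational(-1009737950, 49729))) = Add(-15646, Rational(1009737950, 49729)) = Rational(231678016, 49729)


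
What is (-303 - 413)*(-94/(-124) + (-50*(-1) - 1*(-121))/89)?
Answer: -5293030/2759 ≈ -1918.5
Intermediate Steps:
(-303 - 413)*(-94/(-124) + (-50*(-1) - 1*(-121))/89) = -716*(-94*(-1/124) + (50 + 121)*(1/89)) = -716*(47/62 + 171*(1/89)) = -716*(47/62 + 171/89) = -716*14785/5518 = -5293030/2759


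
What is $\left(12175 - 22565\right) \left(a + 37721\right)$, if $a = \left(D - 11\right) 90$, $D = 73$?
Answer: $-449897390$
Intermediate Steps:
$a = 5580$ ($a = \left(73 - 11\right) 90 = 62 \cdot 90 = 5580$)
$\left(12175 - 22565\right) \left(a + 37721\right) = \left(12175 - 22565\right) \left(5580 + 37721\right) = \left(-10390\right) 43301 = -449897390$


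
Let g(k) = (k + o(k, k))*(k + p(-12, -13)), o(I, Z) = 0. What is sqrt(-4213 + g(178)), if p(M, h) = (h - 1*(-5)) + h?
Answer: 9*sqrt(293) ≈ 154.06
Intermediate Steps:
p(M, h) = 5 + 2*h (p(M, h) = (h + 5) + h = (5 + h) + h = 5 + 2*h)
g(k) = k*(-21 + k) (g(k) = (k + 0)*(k + (5 + 2*(-13))) = k*(k + (5 - 26)) = k*(k - 21) = k*(-21 + k))
sqrt(-4213 + g(178)) = sqrt(-4213 + 178*(-21 + 178)) = sqrt(-4213 + 178*157) = sqrt(-4213 + 27946) = sqrt(23733) = 9*sqrt(293)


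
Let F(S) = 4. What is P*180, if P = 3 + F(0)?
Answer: 1260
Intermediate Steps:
P = 7 (P = 3 + 4 = 7)
P*180 = 7*180 = 1260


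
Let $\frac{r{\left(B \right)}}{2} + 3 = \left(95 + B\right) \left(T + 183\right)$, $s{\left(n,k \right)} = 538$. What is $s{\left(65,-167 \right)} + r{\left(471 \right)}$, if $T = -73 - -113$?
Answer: $252968$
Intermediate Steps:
$T = 40$ ($T = -73 + 113 = 40$)
$r{\left(B \right)} = 42364 + 446 B$ ($r{\left(B \right)} = -6 + 2 \left(95 + B\right) \left(40 + 183\right) = -6 + 2 \left(95 + B\right) 223 = -6 + 2 \left(21185 + 223 B\right) = -6 + \left(42370 + 446 B\right) = 42364 + 446 B$)
$s{\left(65,-167 \right)} + r{\left(471 \right)} = 538 + \left(42364 + 446 \cdot 471\right) = 538 + \left(42364 + 210066\right) = 538 + 252430 = 252968$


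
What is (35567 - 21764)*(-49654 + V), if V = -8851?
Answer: -807544515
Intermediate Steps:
(35567 - 21764)*(-49654 + V) = (35567 - 21764)*(-49654 - 8851) = 13803*(-58505) = -807544515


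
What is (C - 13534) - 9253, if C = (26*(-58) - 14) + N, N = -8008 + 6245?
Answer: -26072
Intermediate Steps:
N = -1763
C = -3285 (C = (26*(-58) - 14) - 1763 = (-1508 - 14) - 1763 = -1522 - 1763 = -3285)
(C - 13534) - 9253 = (-3285 - 13534) - 9253 = -16819 - 9253 = -26072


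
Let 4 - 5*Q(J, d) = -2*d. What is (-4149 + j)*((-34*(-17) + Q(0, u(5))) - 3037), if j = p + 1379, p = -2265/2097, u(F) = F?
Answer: 4757622557/699 ≈ 6.8063e+6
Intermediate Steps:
Q(J, d) = ⅘ + 2*d/5 (Q(J, d) = ⅘ - (-2)*d/5 = ⅘ + 2*d/5)
p = -755/699 (p = -2265*1/2097 = -755/699 ≈ -1.0801)
j = 963166/699 (j = -755/699 + 1379 = 963166/699 ≈ 1377.9)
(-4149 + j)*((-34*(-17) + Q(0, u(5))) - 3037) = (-4149 + 963166/699)*((-34*(-17) + (⅘ + (⅖)*5)) - 3037) = -1936985*((578 + (⅘ + 2)) - 3037)/699 = -1936985*((578 + 14/5) - 3037)/699 = -1936985*(2904/5 - 3037)/699 = -1936985/699*(-12281/5) = 4757622557/699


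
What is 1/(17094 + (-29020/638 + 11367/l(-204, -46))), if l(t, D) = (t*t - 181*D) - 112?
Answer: 481690/8212208641 ≈ 5.8655e-5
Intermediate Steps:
l(t, D) = -112 + t² - 181*D (l(t, D) = (t² - 181*D) - 112 = -112 + t² - 181*D)
1/(17094 + (-29020/638 + 11367/l(-204, -46))) = 1/(17094 + (-29020/638 + 11367/(-112 + (-204)² - 181*(-46)))) = 1/(17094 + (-29020*1/638 + 11367/(-112 + 41616 + 8326))) = 1/(17094 + (-14510/319 + 11367/49830)) = 1/(17094 + (-14510/319 + 11367*(1/49830))) = 1/(17094 + (-14510/319 + 3789/16610)) = 1/(17094 - 21800219/481690) = 1/(8212208641/481690) = 481690/8212208641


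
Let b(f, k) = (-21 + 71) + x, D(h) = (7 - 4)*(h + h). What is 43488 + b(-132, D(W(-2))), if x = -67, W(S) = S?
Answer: 43471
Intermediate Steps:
D(h) = 6*h (D(h) = 3*(2*h) = 6*h)
b(f, k) = -17 (b(f, k) = (-21 + 71) - 67 = 50 - 67 = -17)
43488 + b(-132, D(W(-2))) = 43488 - 17 = 43471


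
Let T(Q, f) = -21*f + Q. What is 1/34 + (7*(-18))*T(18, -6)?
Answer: -616895/34 ≈ -18144.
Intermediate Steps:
T(Q, f) = Q - 21*f
1/34 + (7*(-18))*T(18, -6) = 1/34 + (7*(-18))*(18 - 21*(-6)) = 1/34 - 126*(18 + 126) = 1/34 - 126*144 = 1/34 - 18144 = -616895/34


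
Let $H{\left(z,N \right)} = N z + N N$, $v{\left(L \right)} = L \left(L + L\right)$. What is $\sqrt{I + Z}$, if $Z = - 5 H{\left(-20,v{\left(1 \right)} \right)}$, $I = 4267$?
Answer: $\sqrt{4447} \approx 66.686$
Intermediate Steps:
$v{\left(L \right)} = 2 L^{2}$ ($v{\left(L \right)} = L 2 L = 2 L^{2}$)
$H{\left(z,N \right)} = N^{2} + N z$ ($H{\left(z,N \right)} = N z + N^{2} = N^{2} + N z$)
$Z = 180$ ($Z = - 5 \cdot 2 \cdot 1^{2} \left(2 \cdot 1^{2} - 20\right) = - 5 \cdot 2 \cdot 1 \left(2 \cdot 1 - 20\right) = - 5 \cdot 2 \left(2 - 20\right) = - 5 \cdot 2 \left(-18\right) = \left(-5\right) \left(-36\right) = 180$)
$\sqrt{I + Z} = \sqrt{4267 + 180} = \sqrt{4447}$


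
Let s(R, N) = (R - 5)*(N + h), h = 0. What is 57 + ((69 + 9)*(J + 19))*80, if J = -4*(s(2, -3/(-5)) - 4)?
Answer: 263385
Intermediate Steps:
s(R, N) = N*(-5 + R) (s(R, N) = (R - 5)*(N + 0) = (-5 + R)*N = N*(-5 + R))
J = 116/5 (J = -4*((-3/(-5))*(-5 + 2) - 4) = -4*(-3*(-⅕)*(-3) - 4) = -4*((⅗)*(-3) - 4) = -4*(-9/5 - 4) = -4*(-29/5) = 116/5 ≈ 23.200)
57 + ((69 + 9)*(J + 19))*80 = 57 + ((69 + 9)*(116/5 + 19))*80 = 57 + (78*(211/5))*80 = 57 + (16458/5)*80 = 57 + 263328 = 263385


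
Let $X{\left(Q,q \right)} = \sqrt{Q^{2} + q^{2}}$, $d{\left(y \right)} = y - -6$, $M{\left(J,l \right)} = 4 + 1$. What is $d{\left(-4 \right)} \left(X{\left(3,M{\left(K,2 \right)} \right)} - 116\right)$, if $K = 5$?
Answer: $-232 + 2 \sqrt{34} \approx -220.34$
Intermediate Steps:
$M{\left(J,l \right)} = 5$
$d{\left(y \right)} = 6 + y$ ($d{\left(y \right)} = y + 6 = 6 + y$)
$d{\left(-4 \right)} \left(X{\left(3,M{\left(K,2 \right)} \right)} - 116\right) = \left(6 - 4\right) \left(\sqrt{3^{2} + 5^{2}} - 116\right) = 2 \left(\sqrt{9 + 25} - 116\right) = 2 \left(\sqrt{34} - 116\right) = 2 \left(-116 + \sqrt{34}\right) = -232 + 2 \sqrt{34}$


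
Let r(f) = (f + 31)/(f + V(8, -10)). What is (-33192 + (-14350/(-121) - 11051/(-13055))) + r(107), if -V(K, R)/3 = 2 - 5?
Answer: -3029998479467/91619990 ≈ -33071.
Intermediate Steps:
V(K, R) = 9 (V(K, R) = -3*(2 - 5) = -3*(-3) = 9)
r(f) = (31 + f)/(9 + f) (r(f) = (f + 31)/(f + 9) = (31 + f)/(9 + f))
(-33192 + (-14350/(-121) - 11051/(-13055))) + r(107) = (-33192 + (-14350/(-121) - 11051/(-13055))) + (31 + 107)/(9 + 107) = (-33192 + (-14350*(-1/121) - 11051*(-1/13055))) + 138/116 = (-33192 + (14350/121 + 11051/13055)) + (1/116)*138 = (-33192 + 188676421/1579655) + 69/58 = -52243232339/1579655 + 69/58 = -3029998479467/91619990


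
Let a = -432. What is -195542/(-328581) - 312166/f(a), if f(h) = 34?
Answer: -51282584009/5585877 ≈ -9180.8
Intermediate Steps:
-195542/(-328581) - 312166/f(a) = -195542/(-328581) - 312166/34 = -195542*(-1/328581) - 312166*1/34 = 195542/328581 - 156083/17 = -51282584009/5585877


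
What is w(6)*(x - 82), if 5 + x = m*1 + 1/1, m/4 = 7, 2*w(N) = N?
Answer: -174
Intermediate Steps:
w(N) = N/2
m = 28 (m = 4*7 = 28)
x = 24 (x = -5 + (28*1 + 1/1) = -5 + (28 + 1) = -5 + 29 = 24)
w(6)*(x - 82) = ((½)*6)*(24 - 82) = 3*(-58) = -174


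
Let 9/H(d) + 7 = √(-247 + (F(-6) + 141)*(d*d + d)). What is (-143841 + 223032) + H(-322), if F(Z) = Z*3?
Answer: 1006773396993/12713230 + 9*√12713279/12713230 ≈ 79191.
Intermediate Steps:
F(Z) = 3*Z
H(d) = 9/(-7 + √(-247 + 123*d + 123*d²)) (H(d) = 9/(-7 + √(-247 + (3*(-6) + 141)*(d*d + d))) = 9/(-7 + √(-247 + (-18 + 141)*(d² + d))) = 9/(-7 + √(-247 + 123*(d + d²))) = 9/(-7 + √(-247 + (123*d + 123*d²))) = 9/(-7 + √(-247 + 123*d + 123*d²)))
(-143841 + 223032) + H(-322) = (-143841 + 223032) + 9/(-7 + √(-247 + 123*(-322) + 123*(-322)²)) = 79191 + 9/(-7 + √(-247 - 39606 + 123*103684)) = 79191 + 9/(-7 + √(-247 - 39606 + 12753132)) = 79191 + 9/(-7 + √12713279)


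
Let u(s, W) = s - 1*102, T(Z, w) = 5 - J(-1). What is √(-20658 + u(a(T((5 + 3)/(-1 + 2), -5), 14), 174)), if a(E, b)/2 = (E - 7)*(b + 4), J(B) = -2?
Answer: 2*I*√5190 ≈ 144.08*I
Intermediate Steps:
T(Z, w) = 7 (T(Z, w) = 5 - 1*(-2) = 5 + 2 = 7)
a(E, b) = 2*(-7 + E)*(4 + b) (a(E, b) = 2*((E - 7)*(b + 4)) = 2*((-7 + E)*(4 + b)) = 2*(-7 + E)*(4 + b))
u(s, W) = -102 + s (u(s, W) = s - 102 = -102 + s)
√(-20658 + u(a(T((5 + 3)/(-1 + 2), -5), 14), 174)) = √(-20658 + (-102 + (-56 - 14*14 + 8*7 + 2*7*14))) = √(-20658 + (-102 + (-56 - 196 + 56 + 196))) = √(-20658 + (-102 + 0)) = √(-20658 - 102) = √(-20760) = 2*I*√5190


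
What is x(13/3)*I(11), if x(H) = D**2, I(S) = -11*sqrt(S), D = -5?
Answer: -275*sqrt(11) ≈ -912.07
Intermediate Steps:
x(H) = 25 (x(H) = (-5)**2 = 25)
x(13/3)*I(11) = 25*(-11*sqrt(11)) = -275*sqrt(11)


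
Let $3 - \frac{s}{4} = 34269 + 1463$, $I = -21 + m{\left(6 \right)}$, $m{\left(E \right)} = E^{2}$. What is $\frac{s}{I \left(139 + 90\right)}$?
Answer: $- \frac{142916}{3435} \approx -41.606$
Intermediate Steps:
$I = 15$ ($I = -21 + 6^{2} = -21 + 36 = 15$)
$s = -142916$ ($s = 12 - 4 \left(34269 + 1463\right) = 12 - 142928 = -142916$)
$\frac{s}{I \left(139 + 90\right)} = - \frac{142916}{15 \left(139 + 90\right)} = - \frac{142916}{15 \cdot 229} = - \frac{142916}{3435}$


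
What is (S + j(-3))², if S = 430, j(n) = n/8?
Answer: 11812969/64 ≈ 1.8458e+5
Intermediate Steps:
j(n) = n/8 (j(n) = n*(⅛) = n/8)
(S + j(-3))² = (430 + (⅛)*(-3))² = (430 - 3/8)² = (3437/8)² = 11812969/64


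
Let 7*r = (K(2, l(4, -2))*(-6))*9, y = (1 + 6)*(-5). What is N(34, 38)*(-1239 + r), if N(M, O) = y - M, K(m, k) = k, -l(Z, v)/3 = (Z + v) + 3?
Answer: 542547/7 ≈ 77507.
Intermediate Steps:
y = -35 (y = 7*(-5) = -35)
l(Z, v) = -9 - 3*Z - 3*v (l(Z, v) = -3*((Z + v) + 3) = -3*(3 + Z + v) = -9 - 3*Z - 3*v)
N(M, O) = -35 - M
r = 810/7 (r = (((-9 - 3*4 - 3*(-2))*(-6))*9)/7 = (((-9 - 12 + 6)*(-6))*9)/7 = (-15*(-6)*9)/7 = (90*9)/7 = (⅐)*810 = 810/7 ≈ 115.71)
N(34, 38)*(-1239 + r) = (-35 - 1*34)*(-1239 + 810/7) = (-35 - 34)*(-7863/7) = -69*(-7863/7) = 542547/7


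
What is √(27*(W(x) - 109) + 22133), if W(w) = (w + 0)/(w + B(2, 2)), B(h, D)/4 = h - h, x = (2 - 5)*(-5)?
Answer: √19217 ≈ 138.63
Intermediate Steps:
x = 15 (x = -3*(-5) = 15)
B(h, D) = 0 (B(h, D) = 4*(h - h) = 4*0 = 0)
W(w) = 1 (W(w) = (w + 0)/(w + 0) = w/w = 1)
√(27*(W(x) - 109) + 22133) = √(27*(1 - 109) + 22133) = √(27*(-108) + 22133) = √(-2916 + 22133) = √19217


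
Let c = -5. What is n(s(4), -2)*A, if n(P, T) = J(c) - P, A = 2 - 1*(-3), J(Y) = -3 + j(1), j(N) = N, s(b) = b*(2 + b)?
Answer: -130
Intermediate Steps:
J(Y) = -2 (J(Y) = -3 + 1 = -2)
A = 5 (A = 2 + 3 = 5)
n(P, T) = -2 - P
n(s(4), -2)*A = (-2 - 4*(2 + 4))*5 = (-2 - 4*6)*5 = (-2 - 1*24)*5 = (-2 - 24)*5 = -26*5 = -130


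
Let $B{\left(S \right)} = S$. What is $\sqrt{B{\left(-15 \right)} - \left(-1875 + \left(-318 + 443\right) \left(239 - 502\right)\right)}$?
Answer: $\sqrt{34735} \approx 186.37$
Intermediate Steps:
$\sqrt{B{\left(-15 \right)} - \left(-1875 + \left(-318 + 443\right) \left(239 - 502\right)\right)} = \sqrt{-15 - \left(-1875 + \left(-318 + 443\right) \left(239 - 502\right)\right)} = \sqrt{-15 - \left(-1875 + 125 \left(-263\right)\right)} = \sqrt{-15 + \left(1875 - -32875\right)} = \sqrt{-15 + \left(1875 + 32875\right)} = \sqrt{-15 + 34750} = \sqrt{34735}$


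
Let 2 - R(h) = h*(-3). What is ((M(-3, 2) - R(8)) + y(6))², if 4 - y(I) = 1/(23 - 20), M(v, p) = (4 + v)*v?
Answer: 5776/9 ≈ 641.78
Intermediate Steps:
M(v, p) = v*(4 + v)
y(I) = 11/3 (y(I) = 4 - 1/(23 - 20) = 4 - 1/3 = 4 - 1*⅓ = 4 - ⅓ = 11/3)
R(h) = 2 + 3*h (R(h) = 2 - h*(-3) = 2 - (-3)*h = 2 + 3*h)
((M(-3, 2) - R(8)) + y(6))² = ((-3*(4 - 3) - (2 + 3*8)) + 11/3)² = ((-3*1 - (2 + 24)) + 11/3)² = ((-3 - 1*26) + 11/3)² = ((-3 - 26) + 11/3)² = (-29 + 11/3)² = (-76/3)² = 5776/9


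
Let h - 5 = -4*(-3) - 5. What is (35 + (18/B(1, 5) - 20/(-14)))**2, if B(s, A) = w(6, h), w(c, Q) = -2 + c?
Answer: 328329/196 ≈ 1675.1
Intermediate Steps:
h = 12 (h = 5 + (-4*(-3) - 5) = 5 + (12 - 5) = 5 + 7 = 12)
B(s, A) = 4 (B(s, A) = -2 + 6 = 4)
(35 + (18/B(1, 5) - 20/(-14)))**2 = (35 + (18/4 - 20/(-14)))**2 = (35 + (18*(1/4) - 20*(-1/14)))**2 = (35 + (9/2 + 10/7))**2 = (35 + 83/14)**2 = (573/14)**2 = 328329/196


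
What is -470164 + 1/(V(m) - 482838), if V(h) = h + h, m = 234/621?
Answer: -15663875686349/33315770 ≈ -4.7016e+5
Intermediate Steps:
m = 26/69 (m = 234*(1/621) = 26/69 ≈ 0.37681)
V(h) = 2*h
-470164 + 1/(V(m) - 482838) = -470164 + 1/(2*(26/69) - 482838) = -470164 + 1/(52/69 - 482838) = -470164 + 1/(-33315770/69) = -470164 - 69/33315770 = -15663875686349/33315770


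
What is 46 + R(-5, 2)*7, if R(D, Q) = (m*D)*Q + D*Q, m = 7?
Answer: -514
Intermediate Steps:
R(D, Q) = 8*D*Q (R(D, Q) = (7*D)*Q + D*Q = 7*D*Q + D*Q = 8*D*Q)
46 + R(-5, 2)*7 = 46 + (8*(-5)*2)*7 = 46 - 80*7 = 46 - 560 = -514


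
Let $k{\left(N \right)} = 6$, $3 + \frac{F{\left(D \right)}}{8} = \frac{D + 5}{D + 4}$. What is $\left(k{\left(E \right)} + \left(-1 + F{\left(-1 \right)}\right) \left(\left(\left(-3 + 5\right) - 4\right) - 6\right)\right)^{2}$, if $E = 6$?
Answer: $\frac{131044}{9} \approx 14560.0$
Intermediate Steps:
$F{\left(D \right)} = -24 + \frac{8 \left(5 + D\right)}{4 + D}$ ($F{\left(D \right)} = -24 + 8 \frac{D + 5}{D + 4} = -24 + 8 \frac{5 + D}{4 + D} = -24 + \frac{8 \left(5 + D\right)}{4 + D}$)
$\left(k{\left(E \right)} + \left(-1 + F{\left(-1 \right)}\right) \left(\left(\left(-3 + 5\right) - 4\right) - 6\right)\right)^{2} = \left(6 + \left(-1 + \frac{8 \left(-7 - -2\right)}{4 - 1}\right) \left(\left(\left(-3 + 5\right) - 4\right) - 6\right)\right)^{2} = \left(6 + \left(-1 + \frac{8 \left(-7 + 2\right)}{3}\right) \left(\left(2 - 4\right) - 6\right)\right)^{2} = \left(6 + \left(-1 + 8 \cdot \frac{1}{3} \left(-5\right)\right) \left(-2 - 6\right)\right)^{2} = \left(6 + \left(-1 - \frac{40}{3}\right) \left(-8\right)\right)^{2} = \left(6 - - \frac{344}{3}\right)^{2} = \left(6 + \frac{344}{3}\right)^{2} = \left(\frac{362}{3}\right)^{2} = \frac{131044}{9}$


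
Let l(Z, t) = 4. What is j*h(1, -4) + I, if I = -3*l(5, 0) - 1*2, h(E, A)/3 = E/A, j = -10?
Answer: -13/2 ≈ -6.5000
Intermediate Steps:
h(E, A) = 3*E/A (h(E, A) = 3*(E/A) = 3*E/A)
I = -14 (I = -3*4 - 1*2 = -12 - 2 = -14)
j*h(1, -4) + I = -30/(-4) - 14 = -30*(-1)/4 - 14 = -10*(-3/4) - 14 = 15/2 - 14 = -13/2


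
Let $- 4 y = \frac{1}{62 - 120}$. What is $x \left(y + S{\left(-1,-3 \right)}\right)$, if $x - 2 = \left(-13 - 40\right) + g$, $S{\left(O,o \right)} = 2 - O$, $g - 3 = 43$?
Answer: $- \frac{3485}{232} \approx -15.022$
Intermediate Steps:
$g = 46$ ($g = 3 + 43 = 46$)
$x = -5$ ($x = 2 + \left(\left(-13 - 40\right) + 46\right) = 2 + \left(-53 + 46\right) = 2 - 7 = -5$)
$y = \frac{1}{232}$ ($y = - \frac{1}{4 \left(62 - 120\right)} = - \frac{1}{4 \left(-58\right)} = \left(- \frac{1}{4}\right) \left(- \frac{1}{58}\right) = \frac{1}{232} \approx 0.0043103$)
$x \left(y + S{\left(-1,-3 \right)}\right) = - 5 \left(\frac{1}{232} + \left(2 - -1\right)\right) = - 5 \left(\frac{1}{232} + \left(2 + 1\right)\right) = - 5 \left(\frac{1}{232} + 3\right) = \left(-5\right) \frac{697}{232} = - \frac{3485}{232}$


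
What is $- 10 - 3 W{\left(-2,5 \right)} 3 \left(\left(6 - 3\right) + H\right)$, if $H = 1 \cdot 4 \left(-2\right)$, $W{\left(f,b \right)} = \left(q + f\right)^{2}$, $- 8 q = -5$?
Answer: $- \frac{27225}{32} \approx -850.78$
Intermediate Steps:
$q = \frac{5}{8}$ ($q = \left(- \frac{1}{8}\right) \left(-5\right) = \frac{5}{8} \approx 0.625$)
$W{\left(f,b \right)} = \left(\frac{5}{8} + f\right)^{2}$
$H = -8$ ($H = 4 \left(-2\right) = -8$)
$- 10 - 3 W{\left(-2,5 \right)} 3 \left(\left(6 - 3\right) + H\right) = - 10 - 3 \frac{\left(5 + 8 \left(-2\right)\right)^{2}}{64} \cdot 3 \left(\left(6 - 3\right) - 8\right) = - 10 - 3 \frac{\left(5 - 16\right)^{2}}{64} \cdot 3 \left(3 - 8\right) = - 10 - 3 \frac{\left(-11\right)^{2}}{64} \cdot 3 \left(-5\right) = - 10 - 3 \cdot \frac{1}{64} \cdot 121 \cdot 3 \left(-5\right) = - 10 \left(-3\right) \frac{121}{64} \cdot 3 \left(-5\right) = - 10 \left(\left(- \frac{363}{64}\right) 3\right) \left(-5\right) = \left(-10\right) \left(- \frac{1089}{64}\right) \left(-5\right) = \frac{5445}{32} \left(-5\right) = - \frac{27225}{32}$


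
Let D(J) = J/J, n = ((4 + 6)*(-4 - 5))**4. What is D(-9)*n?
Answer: 65610000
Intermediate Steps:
n = 65610000 (n = (10*(-9))**4 = (-90)**4 = 65610000)
D(J) = 1
D(-9)*n = 1*65610000 = 65610000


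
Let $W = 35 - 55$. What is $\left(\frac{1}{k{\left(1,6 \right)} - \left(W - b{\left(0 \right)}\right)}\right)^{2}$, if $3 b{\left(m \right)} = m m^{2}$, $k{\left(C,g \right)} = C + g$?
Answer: $\frac{1}{729} \approx 0.0013717$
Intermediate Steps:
$b{\left(m \right)} = \frac{m^{3}}{3}$ ($b{\left(m \right)} = \frac{m m^{2}}{3} = \frac{m^{3}}{3}$)
$W = -20$
$\left(\frac{1}{k{\left(1,6 \right)} - \left(W - b{\left(0 \right)}\right)}\right)^{2} = \left(\frac{1}{\left(1 + 6\right) + \left(\frac{0^{3}}{3} - -20\right)}\right)^{2} = \left(\frac{1}{7 + \left(\frac{1}{3} \cdot 0 + 20\right)}\right)^{2} = \left(\frac{1}{7 + \left(0 + 20\right)}\right)^{2} = \left(\frac{1}{7 + 20}\right)^{2} = \left(\frac{1}{27}\right)^{2} = \frac{1}{729}$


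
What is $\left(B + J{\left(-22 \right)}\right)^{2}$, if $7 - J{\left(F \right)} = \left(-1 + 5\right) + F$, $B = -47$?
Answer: $484$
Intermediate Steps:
$J{\left(F \right)} = 3 - F$ ($J{\left(F \right)} = 7 - \left(\left(-1 + 5\right) + F\right) = 7 - \left(4 + F\right) = 3 - F$)
$\left(B + J{\left(-22 \right)}\right)^{2} = \left(-47 + \left(3 - -22\right)\right)^{2} = \left(-47 + \left(3 + 22\right)\right)^{2} = \left(-47 + 25\right)^{2} = \left(-22\right)^{2} = 484$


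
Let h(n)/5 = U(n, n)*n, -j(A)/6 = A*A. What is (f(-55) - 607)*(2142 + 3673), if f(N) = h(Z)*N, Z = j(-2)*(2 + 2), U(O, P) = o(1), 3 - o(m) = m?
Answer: 303502295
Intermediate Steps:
o(m) = 3 - m
j(A) = -6*A² (j(A) = -6*A*A = -6*A²)
U(O, P) = 2 (U(O, P) = 3 - 1*1 = 3 - 1 = 2)
Z = -96 (Z = (-6*(-2)²)*(2 + 2) = -6*4*4 = -24*4 = -96)
h(n) = 10*n (h(n) = 5*(2*n) = 10*n)
f(N) = -960*N (f(N) = (10*(-96))*N = -960*N)
(f(-55) - 607)*(2142 + 3673) = (-960*(-55) - 607)*(2142 + 3673) = (52800 - 607)*5815 = 52193*5815 = 303502295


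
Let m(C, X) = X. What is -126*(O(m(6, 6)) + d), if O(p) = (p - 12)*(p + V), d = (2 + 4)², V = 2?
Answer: 1512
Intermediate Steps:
d = 36 (d = 6² = 36)
O(p) = (-12 + p)*(2 + p) (O(p) = (p - 12)*(p + 2) = (-12 + p)*(2 + p))
-126*(O(m(6, 6)) + d) = -126*((-24 + 6² - 10*6) + 36) = -126*((-24 + 36 - 60) + 36) = -126*(-48 + 36) = -126*(-12) = 1512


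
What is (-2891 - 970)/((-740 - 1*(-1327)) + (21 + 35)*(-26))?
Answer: 351/79 ≈ 4.4430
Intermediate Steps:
(-2891 - 970)/((-740 - 1*(-1327)) + (21 + 35)*(-26)) = -3861/((-740 + 1327) + 56*(-26)) = -3861/(587 - 1456) = -3861/(-869) = -3861*(-1/869) = 351/79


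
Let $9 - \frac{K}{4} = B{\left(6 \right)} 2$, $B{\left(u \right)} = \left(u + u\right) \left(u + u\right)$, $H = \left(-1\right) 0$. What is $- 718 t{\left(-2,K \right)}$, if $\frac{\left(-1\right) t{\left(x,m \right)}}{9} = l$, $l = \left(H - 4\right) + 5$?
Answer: $6462$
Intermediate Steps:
$H = 0$
$B{\left(u \right)} = 4 u^{2}$ ($B{\left(u \right)} = 2 u 2 u = 4 u^{2}$)
$K = -1116$ ($K = 36 - 4 \cdot 4 \cdot 6^{2} \cdot 2 = 36 - 4 \cdot 4 \cdot 36 \cdot 2 = 36 - 4 \cdot 144 \cdot 2 = 36 - 1152 = -1116$)
$l = 1$ ($l = \left(0 - 4\right) + 5 = -4 + 5 = 1$)
$t{\left(x,m \right)} = -9$ ($t{\left(x,m \right)} = \left(-9\right) 1 = -9$)
$- 718 t{\left(-2,K \right)} = \left(-718\right) \left(-9\right) = 6462$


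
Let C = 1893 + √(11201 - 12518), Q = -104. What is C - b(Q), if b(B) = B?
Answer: 1997 + I*√1317 ≈ 1997.0 + 36.29*I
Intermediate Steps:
C = 1893 + I*√1317 (C = 1893 + √(-1317) = 1893 + I*√1317 ≈ 1893.0 + 36.29*I)
C - b(Q) = (1893 + I*√1317) - 1*(-104) = (1893 + I*√1317) + 104 = 1997 + I*√1317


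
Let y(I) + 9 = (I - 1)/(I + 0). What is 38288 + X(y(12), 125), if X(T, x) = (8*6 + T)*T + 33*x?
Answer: 6061009/144 ≈ 42090.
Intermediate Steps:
y(I) = -9 + (-1 + I)/I (y(I) = -9 + (I - 1)/(I + 0) = -9 + (-1 + I)/I)
X(T, x) = 33*x + T*(48 + T) (X(T, x) = (48 + T)*T + 33*x = T*(48 + T) + 33*x = 33*x + T*(48 + T))
38288 + X(y(12), 125) = 38288 + ((-8 - 1/12)² + 33*125 + 48*(-8 - 1/12)) = 38288 + ((-8 - 1*1/12)² + 4125 + 48*(-8 - 1*1/12)) = 38288 + ((-8 - 1/12)² + 4125 + 48*(-8 - 1/12)) = 38288 + ((-97/12)² + 4125 + 48*(-97/12)) = 38288 + (9409/144 + 4125 - 388) = 38288 + 547537/144 = 6061009/144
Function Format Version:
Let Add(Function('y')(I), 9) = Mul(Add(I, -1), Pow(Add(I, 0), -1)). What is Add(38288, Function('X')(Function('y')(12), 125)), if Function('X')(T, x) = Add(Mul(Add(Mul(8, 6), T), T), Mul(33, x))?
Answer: Rational(6061009, 144) ≈ 42090.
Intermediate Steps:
Function('y')(I) = Add(-9, Mul(Pow(I, -1), Add(-1, I))) (Function('y')(I) = Add(-9, Mul(Add(I, -1), Pow(Add(I, 0), -1))) = Add(-9, Mul(Add(-1, I), Pow(I, -1))) = Add(-9, Mul(Pow(I, -1), Add(-1, I))))
Function('X')(T, x) = Add(Mul(33, x), Mul(T, Add(48, T))) (Function('X')(T, x) = Add(Mul(Add(48, T), T), Mul(33, x)) = Add(Mul(T, Add(48, T)), Mul(33, x)) = Add(Mul(33, x), Mul(T, Add(48, T))))
Add(38288, Function('X')(Function('y')(12), 125)) = Add(38288, Add(Pow(Add(-8, Mul(-1, Pow(12, -1))), 2), Mul(33, 125), Mul(48, Add(-8, Mul(-1, Pow(12, -1)))))) = Add(38288, Add(Pow(Add(-8, Mul(-1, Rational(1, 12))), 2), 4125, Mul(48, Add(-8, Mul(-1, Rational(1, 12)))))) = Add(38288, Add(Pow(Add(-8, Rational(-1, 12)), 2), 4125, Mul(48, Add(-8, Rational(-1, 12))))) = Add(38288, Add(Pow(Rational(-97, 12), 2), 4125, Mul(48, Rational(-97, 12)))) = Add(38288, Add(Rational(9409, 144), 4125, -388)) = Add(38288, Rational(547537, 144)) = Rational(6061009, 144)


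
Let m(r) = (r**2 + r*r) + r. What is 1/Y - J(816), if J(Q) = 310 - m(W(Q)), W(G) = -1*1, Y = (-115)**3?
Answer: -469950376/1520875 ≈ -309.00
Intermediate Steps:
Y = -1520875
W(G) = -1
m(r) = r + 2*r**2 (m(r) = (r**2 + r**2) + r = 2*r**2 + r = r + 2*r**2)
J(Q) = 309 (J(Q) = 310 - (-1)*(1 + 2*(-1)) = 310 - (-1)*(1 - 2) = 310 - (-1)*(-1) = 310 - 1*1 = 310 - 1 = 309)
1/Y - J(816) = 1/(-1520875) - 1*309 = -1/1520875 - 309 = -469950376/1520875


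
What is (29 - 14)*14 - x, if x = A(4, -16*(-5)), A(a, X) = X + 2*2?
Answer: 126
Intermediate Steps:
A(a, X) = 4 + X (A(a, X) = X + 4 = 4 + X)
x = 84 (x = 4 - 16*(-5) = 4 + 80 = 84)
(29 - 14)*14 - x = (29 - 14)*14 - 1*84 = 15*14 - 84 = 210 - 84 = 126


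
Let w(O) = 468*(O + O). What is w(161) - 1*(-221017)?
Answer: 371713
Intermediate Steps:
w(O) = 936*O (w(O) = 468*(2*O) = 936*O)
w(161) - 1*(-221017) = 936*161 - 1*(-221017) = 150696 + 221017 = 371713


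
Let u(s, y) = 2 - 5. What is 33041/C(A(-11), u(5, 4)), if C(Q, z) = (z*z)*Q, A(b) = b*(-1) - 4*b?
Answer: 33041/495 ≈ 66.750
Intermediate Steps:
A(b) = -5*b (A(b) = -b - 4*b = -5*b)
u(s, y) = -3
C(Q, z) = Q*z² (C(Q, z) = z²*Q = Q*z²)
33041/C(A(-11), u(5, 4)) = 33041/((-5*(-11)*(-3)²)) = 33041/((55*9)) = 33041/495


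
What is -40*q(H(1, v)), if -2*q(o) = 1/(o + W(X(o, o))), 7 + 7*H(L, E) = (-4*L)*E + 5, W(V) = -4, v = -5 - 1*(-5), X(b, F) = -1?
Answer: -14/3 ≈ -4.6667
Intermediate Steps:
v = 0 (v = -5 + 5 = 0)
H(L, E) = -2/7 - 4*E*L/7 (H(L, E) = -1 + ((-4*L)*E + 5)/7 = -1 + (-4*E*L + 5)/7 = -1 + (5 - 4*E*L)/7 = -1 + (5/7 - 4*E*L/7) = -2/7 - 4*E*L/7)
q(o) = -1/(2*(-4 + o)) (q(o) = -1/(2*(o - 4)) = -1/(2*(-4 + o)))
-40*q(H(1, v)) = -(-40)/(-8 + 2*(-2/7 - 4/7*0*1)) = -(-40)/(-8 + 2*(-2/7 + 0)) = -(-40)/(-8 + 2*(-2/7)) = -(-40)/(-8 - 4/7) = -(-40)/(-60/7) = -(-40)*(-7)/60 = -40*7/60 = -14/3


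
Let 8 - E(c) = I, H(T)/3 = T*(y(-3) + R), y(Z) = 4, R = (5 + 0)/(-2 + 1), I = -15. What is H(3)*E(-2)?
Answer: -207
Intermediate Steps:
R = -5 (R = 5/(-1) = 5*(-1) = -5)
H(T) = -3*T (H(T) = 3*(T*(4 - 5)) = 3*(T*(-1)) = 3*(-T) = -3*T)
E(c) = 23 (E(c) = 8 - 1*(-15) = 8 + 15 = 23)
H(3)*E(-2) = -3*3*23 = -9*23 = -207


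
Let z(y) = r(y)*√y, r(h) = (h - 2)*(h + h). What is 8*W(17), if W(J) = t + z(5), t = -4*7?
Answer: -224 + 240*√5 ≈ 312.66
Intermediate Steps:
r(h) = 2*h*(-2 + h) (r(h) = (-2 + h)*(2*h) = 2*h*(-2 + h))
z(y) = 2*y^(3/2)*(-2 + y) (z(y) = (2*y*(-2 + y))*√y = 2*y^(3/2)*(-2 + y))
t = -28
W(J) = -28 + 30*√5 (W(J) = -28 + 2*5^(3/2)*(-2 + 5) = -28 + 2*(5*√5)*3 = -28 + 30*√5)
8*W(17) = 8*(-28 + 30*√5) = -224 + 240*√5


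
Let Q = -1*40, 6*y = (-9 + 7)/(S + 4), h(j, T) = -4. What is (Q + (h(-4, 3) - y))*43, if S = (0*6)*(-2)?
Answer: -22661/12 ≈ -1888.4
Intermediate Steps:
S = 0 (S = 0*(-2) = 0)
y = -1/12 (y = ((-9 + 7)/(0 + 4))/6 = (-2/4)/6 = (-2*¼)/6 = (⅙)*(-½) = -1/12 ≈ -0.083333)
Q = -40
(Q + (h(-4, 3) - y))*43 = (-40 + (-4 - 1*(-1/12)))*43 = (-40 + (-4 + 1/12))*43 = (-40 - 47/12)*43 = -527/12*43 = -22661/12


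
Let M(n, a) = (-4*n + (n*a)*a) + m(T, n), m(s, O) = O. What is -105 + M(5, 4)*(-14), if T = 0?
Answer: -1015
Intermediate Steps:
M(n, a) = -3*n + n*a**2 (M(n, a) = (-4*n + (n*a)*a) + n = (-4*n + (a*n)*a) + n = (-4*n + n*a**2) + n = -3*n + n*a**2)
-105 + M(5, 4)*(-14) = -105 + (5*(-3 + 4**2))*(-14) = -105 + (5*(-3 + 16))*(-14) = -105 + (5*13)*(-14) = -105 + 65*(-14) = -105 - 910 = -1015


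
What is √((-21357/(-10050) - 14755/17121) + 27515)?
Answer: √21424495859799594/882390 ≈ 165.88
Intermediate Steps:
√((-21357/(-10050) - 14755/17121) + 27515) = √((-21357*(-1/10050) - 14755*1/17121) + 27515) = √((7119/3350 - 1135/1317) + 27515) = √(5573473/4411950 + 27515) = √(121400377723/4411950) = √21424495859799594/882390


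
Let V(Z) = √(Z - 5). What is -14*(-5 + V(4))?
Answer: 70 - 14*I ≈ 70.0 - 14.0*I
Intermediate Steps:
V(Z) = √(-5 + Z)
-14*(-5 + V(4)) = -14*(-5 + √(-5 + 4)) = -14*(-5 + √(-1)) = -14*(-5 + I) = 70 - 14*I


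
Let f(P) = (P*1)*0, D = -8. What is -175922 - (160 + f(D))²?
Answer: -201522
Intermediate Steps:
f(P) = 0 (f(P) = P*0 = 0)
-175922 - (160 + f(D))² = -175922 - (160 + 0)² = -175922 - 1*160² = -175922 - 1*25600 = -175922 - 25600 = -201522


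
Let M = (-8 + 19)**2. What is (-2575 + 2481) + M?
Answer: 27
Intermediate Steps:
M = 121 (M = 11**2 = 121)
(-2575 + 2481) + M = (-2575 + 2481) + 121 = -94 + 121 = 27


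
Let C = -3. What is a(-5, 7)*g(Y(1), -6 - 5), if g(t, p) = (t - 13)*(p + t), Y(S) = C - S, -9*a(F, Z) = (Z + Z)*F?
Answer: 5950/3 ≈ 1983.3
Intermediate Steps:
a(F, Z) = -2*F*Z/9 (a(F, Z) = -(Z + Z)*F/9 = -2*Z*F/9 = -2*F*Z/9)
Y(S) = -3 - S
g(t, p) = (-13 + t)*(p + t)
a(-5, 7)*g(Y(1), -6 - 5) = (-2/9*(-5)*7)*((-3 - 1*1)² - 13*(-6 - 5) - 13*(-3 - 1*1) + (-6 - 5)*(-3 - 1*1)) = 70*((-3 - 1)² - 13*(-11) - 13*(-3 - 1) - 11*(-3 - 1))/9 = 70*((-4)² + 143 - 13*(-4) - 11*(-4))/9 = 70*(16 + 143 + 52 + 44)/9 = (70/9)*255 = 5950/3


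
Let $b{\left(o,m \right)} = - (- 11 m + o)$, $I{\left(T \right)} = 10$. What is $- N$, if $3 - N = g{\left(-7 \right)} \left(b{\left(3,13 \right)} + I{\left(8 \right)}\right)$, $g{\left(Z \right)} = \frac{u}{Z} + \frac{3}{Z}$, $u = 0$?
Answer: $- \frac{471}{7} \approx -67.286$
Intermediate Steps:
$b{\left(o,m \right)} = - o + 11 m$ ($b{\left(o,m \right)} = - (o - 11 m) = - o + 11 m$)
$g{\left(Z \right)} = \frac{3}{Z}$ ($g{\left(Z \right)} = \frac{0}{Z} + \frac{3}{Z} = 0 + \frac{3}{Z} = \frac{3}{Z}$)
$N = \frac{471}{7}$ ($N = 3 - \frac{3}{-7} \left(\left(\left(-1\right) 3 + 11 \cdot 13\right) + 10\right) = 3 - 3 \left(- \frac{1}{7}\right) \left(\left(-3 + 143\right) + 10\right) = 3 - - \frac{3 \left(140 + 10\right)}{7} = 3 - \left(- \frac{3}{7}\right) 150 = 3 - - \frac{450}{7} = 3 + \frac{450}{7} = \frac{471}{7} \approx 67.286$)
$- N = \left(-1\right) \frac{471}{7} = - \frac{471}{7}$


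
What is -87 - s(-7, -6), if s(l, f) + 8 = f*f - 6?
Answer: -109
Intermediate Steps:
s(l, f) = -14 + f² (s(l, f) = -8 + (f*f - 6) = -8 + (f² - 6) = -8 + (-6 + f²) = -14 + f²)
-87 - s(-7, -6) = -87 - (-14 + (-6)²) = -87 - (-14 + 36) = -87 - 1*22 = -87 - 22 = -109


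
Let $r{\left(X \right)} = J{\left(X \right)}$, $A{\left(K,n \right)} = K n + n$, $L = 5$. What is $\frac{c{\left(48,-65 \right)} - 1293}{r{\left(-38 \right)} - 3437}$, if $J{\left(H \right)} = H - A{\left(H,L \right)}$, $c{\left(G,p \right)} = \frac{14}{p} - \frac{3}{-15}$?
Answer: $\frac{42023}{106925} \approx 0.39301$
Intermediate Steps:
$c{\left(G,p \right)} = \frac{1}{5} + \frac{14}{p}$ ($c{\left(G,p \right)} = \frac{14}{p} - - \frac{1}{5} = \frac{14}{p} + \frac{1}{5} = \frac{1}{5} + \frac{14}{p}$)
$A{\left(K,n \right)} = n + K n$
$J{\left(H \right)} = -5 - 4 H$ ($J{\left(H \right)} = H - 5 \left(1 + H\right) = H - \left(5 + 5 H\right) = -5 - 4 H$)
$r{\left(X \right)} = -5 - 4 X$
$\frac{c{\left(48,-65 \right)} - 1293}{r{\left(-38 \right)} - 3437} = \frac{\frac{70 - 65}{5 \left(-65\right)} - 1293}{\left(-5 - -152\right) - 3437} = \frac{\frac{1}{5} \left(- \frac{1}{65}\right) 5 - 1293}{\left(-5 + 152\right) - 3437} = \frac{- \frac{1}{65} - 1293}{147 - 3437} = - \frac{84046}{65 \left(-3290\right)} = \left(- \frac{84046}{65}\right) \left(- \frac{1}{3290}\right) = \frac{42023}{106925}$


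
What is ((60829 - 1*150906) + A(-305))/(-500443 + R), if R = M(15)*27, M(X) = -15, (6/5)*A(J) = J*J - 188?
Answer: 76277/3005088 ≈ 0.025383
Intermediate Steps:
A(J) = -470/3 + 5*J**2/6 (A(J) = 5*(J*J - 188)/6 = 5*(J**2 - 188)/6 = 5*(-188 + J**2)/6 = -470/3 + 5*J**2/6)
R = -405 (R = -15*27 = -405)
((60829 - 1*150906) + A(-305))/(-500443 + R) = ((60829 - 1*150906) + (-470/3 + (5/6)*(-305)**2))/(-500443 - 405) = ((60829 - 150906) + (-470/3 + (5/6)*93025))/(-500848) = (-90077 + (-470/3 + 465125/6))*(-1/500848) = (-90077 + 464185/6)*(-1/500848) = -76277/6*(-1/500848) = 76277/3005088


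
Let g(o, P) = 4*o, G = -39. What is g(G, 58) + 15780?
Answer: 15624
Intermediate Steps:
g(G, 58) + 15780 = 4*(-39) + 15780 = -156 + 15780 = 15624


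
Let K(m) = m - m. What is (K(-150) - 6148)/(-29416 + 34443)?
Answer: -6148/5027 ≈ -1.2230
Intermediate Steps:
K(m) = 0
(K(-150) - 6148)/(-29416 + 34443) = (0 - 6148)/(-29416 + 34443) = -6148/5027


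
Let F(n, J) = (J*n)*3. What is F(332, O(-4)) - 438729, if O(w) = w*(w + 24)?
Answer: -518409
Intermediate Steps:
O(w) = w*(24 + w)
F(n, J) = 3*J*n
F(332, O(-4)) - 438729 = 3*(-4*(24 - 4))*332 - 438729 = 3*(-4*20)*332 - 438729 = 3*(-80)*332 - 438729 = -79680 - 438729 = -518409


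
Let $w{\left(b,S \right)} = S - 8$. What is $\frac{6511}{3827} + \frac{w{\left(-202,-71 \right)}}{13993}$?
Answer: $\frac{90806090}{53551211} \approx 1.6957$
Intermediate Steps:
$w{\left(b,S \right)} = -8 + S$ ($w{\left(b,S \right)} = S - 8 = -8 + S$)
$\frac{6511}{3827} + \frac{w{\left(-202,-71 \right)}}{13993} = \frac{6511}{3827} + \frac{-8 - 71}{13993} = 6511 \cdot \frac{1}{3827} - \frac{79}{13993} = \frac{6511}{3827} - \frac{79}{13993} = \frac{90806090}{53551211}$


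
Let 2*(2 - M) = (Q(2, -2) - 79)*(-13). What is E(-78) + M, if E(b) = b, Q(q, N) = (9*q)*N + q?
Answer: -1621/2 ≈ -810.50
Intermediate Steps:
Q(q, N) = q + 9*N*q (Q(q, N) = 9*N*q + q = q + 9*N*q)
M = -1465/2 (M = 2 - (2*(1 + 9*(-2)) - 79)*(-13)/2 = 2 - (2*(1 - 18) - 79)*(-13)/2 = 2 - (2*(-17) - 79)*(-13)/2 = 2 - (-34 - 79)*(-13)/2 = 2 - (-113)*(-13)/2 = 2 - 1/2*1469 = 2 - 1469/2 = -1465/2 ≈ -732.50)
E(-78) + M = -78 - 1465/2 = -1621/2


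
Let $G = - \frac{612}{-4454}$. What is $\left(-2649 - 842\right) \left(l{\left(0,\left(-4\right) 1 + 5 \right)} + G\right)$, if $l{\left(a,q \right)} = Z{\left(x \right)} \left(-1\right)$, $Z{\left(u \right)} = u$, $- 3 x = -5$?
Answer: $\frac{2098091}{393} \approx 5338.7$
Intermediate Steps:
$x = \frac{5}{3}$ ($x = \left(- \frac{1}{3}\right) \left(-5\right) = \frac{5}{3} \approx 1.6667$)
$l{\left(a,q \right)} = - \frac{5}{3}$ ($l{\left(a,q \right)} = \frac{5}{3} \left(-1\right) = - \frac{5}{3}$)
$G = \frac{18}{131}$ ($G = \left(-612\right) \left(- \frac{1}{4454}\right) = \frac{18}{131} \approx 0.1374$)
$\left(-2649 - 842\right) \left(l{\left(0,\left(-4\right) 1 + 5 \right)} + G\right) = \left(-2649 - 842\right) \left(- \frac{5}{3} + \frac{18}{131}\right) = \left(-3491\right) \left(- \frac{601}{393}\right) = \frac{2098091}{393}$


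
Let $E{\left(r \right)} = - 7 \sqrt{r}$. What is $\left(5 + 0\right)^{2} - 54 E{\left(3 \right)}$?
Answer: $25 + 378 \sqrt{3} \approx 679.71$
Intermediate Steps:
$\left(5 + 0\right)^{2} - 54 E{\left(3 \right)} = \left(5 + 0\right)^{2} - 54 \left(- 7 \sqrt{3}\right) = 5^{2} + 378 \sqrt{3} = 25 + 378 \sqrt{3}$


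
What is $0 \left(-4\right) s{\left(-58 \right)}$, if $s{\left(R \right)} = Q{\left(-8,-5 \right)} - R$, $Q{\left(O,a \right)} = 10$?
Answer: $0$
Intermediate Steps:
$s{\left(R \right)} = 10 - R$
$0 \left(-4\right) s{\left(-58 \right)} = 0 \left(-4\right) \left(10 - -58\right) = 0 \left(10 + 58\right) = 0 \cdot 68 = 0$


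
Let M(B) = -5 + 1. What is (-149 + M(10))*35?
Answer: -5355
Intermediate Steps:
M(B) = -4
(-149 + M(10))*35 = (-149 - 4)*35 = -153*35 = -5355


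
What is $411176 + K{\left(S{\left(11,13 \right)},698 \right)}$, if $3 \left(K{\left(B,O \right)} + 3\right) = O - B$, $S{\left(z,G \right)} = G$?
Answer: $\frac{1234204}{3} \approx 4.114 \cdot 10^{5}$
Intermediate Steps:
$K{\left(B,O \right)} = -3 - \frac{B}{3} + \frac{O}{3}$ ($K{\left(B,O \right)} = -3 + \frac{O - B}{3} = -3 - \left(- \frac{O}{3} + \frac{B}{3}\right) = -3 - \frac{B}{3} + \frac{O}{3}$)
$411176 + K{\left(S{\left(11,13 \right)},698 \right)} = 411176 - - \frac{676}{3} = 411176 + \frac{676}{3} = \frac{1234204}{3}$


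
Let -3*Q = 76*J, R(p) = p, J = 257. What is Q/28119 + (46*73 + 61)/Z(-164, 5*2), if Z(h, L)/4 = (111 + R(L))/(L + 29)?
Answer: 11238793249/40828788 ≈ 275.27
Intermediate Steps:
Q = -19532/3 (Q = -76*257/3 = -⅓*19532 = -19532/3 ≈ -6510.7)
Z(h, L) = 4*(111 + L)/(29 + L) (Z(h, L) = 4*((111 + L)/(L + 29)) = 4*((111 + L)/(29 + L)) = 4*(111 + L)/(29 + L))
Q/28119 + (46*73 + 61)/Z(-164, 5*2) = -19532/3/28119 + (46*73 + 61)/((4*(111 + 5*2)/(29 + 5*2))) = -19532/3*1/28119 + (3358 + 61)/((4*(111 + 10)/(29 + 10))) = -19532/84357 + 3419/((4*121/39)) = -19532/84357 + 3419/((4*(1/39)*121)) = -19532/84357 + 3419/(484/39) = -19532/84357 + 3419*(39/484) = -19532/84357 + 133341/484 = 11238793249/40828788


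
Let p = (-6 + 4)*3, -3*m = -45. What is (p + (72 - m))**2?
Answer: 2601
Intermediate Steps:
m = 15 (m = -1/3*(-45) = 15)
p = -6 (p = -2*3 = -6)
(p + (72 - m))**2 = (-6 + (72 - 1*15))**2 = (-6 + (72 - 15))**2 = (-6 + 57)**2 = 51**2 = 2601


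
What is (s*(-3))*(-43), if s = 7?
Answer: 903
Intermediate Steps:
(s*(-3))*(-43) = (7*(-3))*(-43) = -21*(-43) = 903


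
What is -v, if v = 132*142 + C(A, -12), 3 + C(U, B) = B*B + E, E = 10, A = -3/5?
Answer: -18895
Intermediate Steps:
A = -⅗ (A = -3*⅕ = -⅗ ≈ -0.60000)
C(U, B) = 7 + B² (C(U, B) = -3 + (B*B + 10) = -3 + (B² + 10) = -3 + (10 + B²) = 7 + B²)
v = 18895 (v = 132*142 + (7 + (-12)²) = 18744 + (7 + 144) = 18744 + 151 = 18895)
-v = -1*18895 = -18895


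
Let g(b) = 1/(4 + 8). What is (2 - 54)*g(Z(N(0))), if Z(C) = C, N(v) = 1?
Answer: -13/3 ≈ -4.3333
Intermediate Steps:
g(b) = 1/12
(2 - 54)*g(Z(N(0))) = (2 - 54)*(1/12) = -52*1/12 = -13/3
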